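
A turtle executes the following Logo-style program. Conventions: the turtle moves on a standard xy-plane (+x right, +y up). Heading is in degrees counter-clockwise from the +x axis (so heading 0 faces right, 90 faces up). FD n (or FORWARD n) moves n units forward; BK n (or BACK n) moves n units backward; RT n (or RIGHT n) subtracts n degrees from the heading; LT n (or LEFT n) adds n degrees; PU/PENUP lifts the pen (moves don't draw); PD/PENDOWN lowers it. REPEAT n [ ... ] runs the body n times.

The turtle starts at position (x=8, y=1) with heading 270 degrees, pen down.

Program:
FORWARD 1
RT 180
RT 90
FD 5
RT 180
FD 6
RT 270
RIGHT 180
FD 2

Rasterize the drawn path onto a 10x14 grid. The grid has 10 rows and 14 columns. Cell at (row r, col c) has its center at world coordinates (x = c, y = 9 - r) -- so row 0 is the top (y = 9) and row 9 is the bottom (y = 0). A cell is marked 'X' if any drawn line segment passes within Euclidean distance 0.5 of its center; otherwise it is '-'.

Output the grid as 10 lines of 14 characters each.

Segment 0: (8,1) -> (8,0)
Segment 1: (8,0) -> (13,0)
Segment 2: (13,0) -> (7,-0)
Segment 3: (7,-0) -> (7,2)

Answer: --------------
--------------
--------------
--------------
--------------
--------------
--------------
-------X------
-------XX-----
-------XXXXXXX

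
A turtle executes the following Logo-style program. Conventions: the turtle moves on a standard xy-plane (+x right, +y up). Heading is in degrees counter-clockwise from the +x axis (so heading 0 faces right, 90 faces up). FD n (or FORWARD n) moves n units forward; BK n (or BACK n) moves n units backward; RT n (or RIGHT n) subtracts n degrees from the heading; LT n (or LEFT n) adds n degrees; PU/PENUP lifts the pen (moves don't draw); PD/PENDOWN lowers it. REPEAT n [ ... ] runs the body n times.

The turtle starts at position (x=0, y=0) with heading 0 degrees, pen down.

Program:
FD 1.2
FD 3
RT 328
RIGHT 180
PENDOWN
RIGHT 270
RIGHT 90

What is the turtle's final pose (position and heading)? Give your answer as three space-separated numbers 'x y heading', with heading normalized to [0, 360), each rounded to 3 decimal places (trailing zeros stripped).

Answer: 4.2 0 212

Derivation:
Executing turtle program step by step:
Start: pos=(0,0), heading=0, pen down
FD 1.2: (0,0) -> (1.2,0) [heading=0, draw]
FD 3: (1.2,0) -> (4.2,0) [heading=0, draw]
RT 328: heading 0 -> 32
RT 180: heading 32 -> 212
PD: pen down
RT 270: heading 212 -> 302
RT 90: heading 302 -> 212
Final: pos=(4.2,0), heading=212, 2 segment(s) drawn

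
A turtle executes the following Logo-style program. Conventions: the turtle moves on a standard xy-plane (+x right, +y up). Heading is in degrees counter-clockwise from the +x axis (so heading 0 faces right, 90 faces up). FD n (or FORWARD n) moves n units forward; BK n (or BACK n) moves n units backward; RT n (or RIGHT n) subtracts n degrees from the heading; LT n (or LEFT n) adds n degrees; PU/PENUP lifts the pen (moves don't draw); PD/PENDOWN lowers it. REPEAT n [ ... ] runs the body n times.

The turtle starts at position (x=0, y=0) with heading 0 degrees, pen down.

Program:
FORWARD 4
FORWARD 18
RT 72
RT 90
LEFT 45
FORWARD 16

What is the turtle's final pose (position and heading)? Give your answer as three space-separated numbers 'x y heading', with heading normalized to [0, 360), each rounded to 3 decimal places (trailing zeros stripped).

Answer: 14.736 -14.256 243

Derivation:
Executing turtle program step by step:
Start: pos=(0,0), heading=0, pen down
FD 4: (0,0) -> (4,0) [heading=0, draw]
FD 18: (4,0) -> (22,0) [heading=0, draw]
RT 72: heading 0 -> 288
RT 90: heading 288 -> 198
LT 45: heading 198 -> 243
FD 16: (22,0) -> (14.736,-14.256) [heading=243, draw]
Final: pos=(14.736,-14.256), heading=243, 3 segment(s) drawn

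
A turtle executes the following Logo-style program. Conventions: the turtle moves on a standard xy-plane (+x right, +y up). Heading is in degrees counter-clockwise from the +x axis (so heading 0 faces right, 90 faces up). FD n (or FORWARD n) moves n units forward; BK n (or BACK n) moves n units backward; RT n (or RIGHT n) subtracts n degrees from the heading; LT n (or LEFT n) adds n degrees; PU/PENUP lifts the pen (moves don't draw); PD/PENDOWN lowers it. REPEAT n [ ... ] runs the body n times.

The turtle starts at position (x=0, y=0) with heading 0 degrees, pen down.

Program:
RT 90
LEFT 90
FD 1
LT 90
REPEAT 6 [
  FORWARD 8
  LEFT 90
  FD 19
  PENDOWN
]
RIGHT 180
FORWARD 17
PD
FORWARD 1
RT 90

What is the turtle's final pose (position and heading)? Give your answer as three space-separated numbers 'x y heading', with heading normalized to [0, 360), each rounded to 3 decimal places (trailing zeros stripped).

Executing turtle program step by step:
Start: pos=(0,0), heading=0, pen down
RT 90: heading 0 -> 270
LT 90: heading 270 -> 0
FD 1: (0,0) -> (1,0) [heading=0, draw]
LT 90: heading 0 -> 90
REPEAT 6 [
  -- iteration 1/6 --
  FD 8: (1,0) -> (1,8) [heading=90, draw]
  LT 90: heading 90 -> 180
  FD 19: (1,8) -> (-18,8) [heading=180, draw]
  PD: pen down
  -- iteration 2/6 --
  FD 8: (-18,8) -> (-26,8) [heading=180, draw]
  LT 90: heading 180 -> 270
  FD 19: (-26,8) -> (-26,-11) [heading=270, draw]
  PD: pen down
  -- iteration 3/6 --
  FD 8: (-26,-11) -> (-26,-19) [heading=270, draw]
  LT 90: heading 270 -> 0
  FD 19: (-26,-19) -> (-7,-19) [heading=0, draw]
  PD: pen down
  -- iteration 4/6 --
  FD 8: (-7,-19) -> (1,-19) [heading=0, draw]
  LT 90: heading 0 -> 90
  FD 19: (1,-19) -> (1,0) [heading=90, draw]
  PD: pen down
  -- iteration 5/6 --
  FD 8: (1,0) -> (1,8) [heading=90, draw]
  LT 90: heading 90 -> 180
  FD 19: (1,8) -> (-18,8) [heading=180, draw]
  PD: pen down
  -- iteration 6/6 --
  FD 8: (-18,8) -> (-26,8) [heading=180, draw]
  LT 90: heading 180 -> 270
  FD 19: (-26,8) -> (-26,-11) [heading=270, draw]
  PD: pen down
]
RT 180: heading 270 -> 90
FD 17: (-26,-11) -> (-26,6) [heading=90, draw]
PD: pen down
FD 1: (-26,6) -> (-26,7) [heading=90, draw]
RT 90: heading 90 -> 0
Final: pos=(-26,7), heading=0, 15 segment(s) drawn

Answer: -26 7 0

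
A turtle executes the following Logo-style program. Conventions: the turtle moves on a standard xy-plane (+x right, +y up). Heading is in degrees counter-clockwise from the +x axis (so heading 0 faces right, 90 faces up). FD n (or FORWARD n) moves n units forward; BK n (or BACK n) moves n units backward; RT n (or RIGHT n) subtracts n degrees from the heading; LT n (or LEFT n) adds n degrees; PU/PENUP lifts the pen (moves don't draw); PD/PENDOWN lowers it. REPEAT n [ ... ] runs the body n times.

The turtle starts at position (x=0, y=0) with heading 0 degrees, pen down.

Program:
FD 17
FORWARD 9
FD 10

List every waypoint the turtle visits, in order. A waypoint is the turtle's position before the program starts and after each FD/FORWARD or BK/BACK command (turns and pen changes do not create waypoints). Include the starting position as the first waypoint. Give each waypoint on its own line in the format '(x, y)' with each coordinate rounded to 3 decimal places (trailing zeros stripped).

Executing turtle program step by step:
Start: pos=(0,0), heading=0, pen down
FD 17: (0,0) -> (17,0) [heading=0, draw]
FD 9: (17,0) -> (26,0) [heading=0, draw]
FD 10: (26,0) -> (36,0) [heading=0, draw]
Final: pos=(36,0), heading=0, 3 segment(s) drawn
Waypoints (4 total):
(0, 0)
(17, 0)
(26, 0)
(36, 0)

Answer: (0, 0)
(17, 0)
(26, 0)
(36, 0)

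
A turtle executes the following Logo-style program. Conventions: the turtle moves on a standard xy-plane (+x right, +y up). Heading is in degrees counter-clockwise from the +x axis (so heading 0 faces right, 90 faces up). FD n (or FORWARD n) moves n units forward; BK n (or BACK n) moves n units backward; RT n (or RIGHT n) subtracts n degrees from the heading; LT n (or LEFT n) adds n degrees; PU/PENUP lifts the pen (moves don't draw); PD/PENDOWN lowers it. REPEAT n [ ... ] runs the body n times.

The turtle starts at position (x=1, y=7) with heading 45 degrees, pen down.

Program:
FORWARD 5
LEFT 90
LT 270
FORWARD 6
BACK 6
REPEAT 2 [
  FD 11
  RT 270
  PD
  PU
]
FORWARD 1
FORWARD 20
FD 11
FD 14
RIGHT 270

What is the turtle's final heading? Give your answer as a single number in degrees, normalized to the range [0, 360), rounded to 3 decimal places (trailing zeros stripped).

Answer: 315

Derivation:
Executing turtle program step by step:
Start: pos=(1,7), heading=45, pen down
FD 5: (1,7) -> (4.536,10.536) [heading=45, draw]
LT 90: heading 45 -> 135
LT 270: heading 135 -> 45
FD 6: (4.536,10.536) -> (8.778,14.778) [heading=45, draw]
BK 6: (8.778,14.778) -> (4.536,10.536) [heading=45, draw]
REPEAT 2 [
  -- iteration 1/2 --
  FD 11: (4.536,10.536) -> (12.314,18.314) [heading=45, draw]
  RT 270: heading 45 -> 135
  PD: pen down
  PU: pen up
  -- iteration 2/2 --
  FD 11: (12.314,18.314) -> (4.536,26.092) [heading=135, move]
  RT 270: heading 135 -> 225
  PD: pen down
  PU: pen up
]
FD 1: (4.536,26.092) -> (3.828,25.385) [heading=225, move]
FD 20: (3.828,25.385) -> (-10.314,11.243) [heading=225, move]
FD 11: (-10.314,11.243) -> (-18.092,3.464) [heading=225, move]
FD 14: (-18.092,3.464) -> (-27.991,-6.435) [heading=225, move]
RT 270: heading 225 -> 315
Final: pos=(-27.991,-6.435), heading=315, 4 segment(s) drawn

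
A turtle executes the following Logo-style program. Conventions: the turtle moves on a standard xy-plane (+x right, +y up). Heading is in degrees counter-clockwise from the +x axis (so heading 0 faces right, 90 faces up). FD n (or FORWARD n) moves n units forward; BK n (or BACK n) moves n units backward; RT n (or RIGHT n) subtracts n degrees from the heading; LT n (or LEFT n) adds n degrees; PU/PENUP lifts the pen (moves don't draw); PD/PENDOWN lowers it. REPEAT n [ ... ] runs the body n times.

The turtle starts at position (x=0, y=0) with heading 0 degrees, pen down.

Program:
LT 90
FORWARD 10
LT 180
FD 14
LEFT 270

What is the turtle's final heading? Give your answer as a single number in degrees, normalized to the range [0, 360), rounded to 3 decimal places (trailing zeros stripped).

Executing turtle program step by step:
Start: pos=(0,0), heading=0, pen down
LT 90: heading 0 -> 90
FD 10: (0,0) -> (0,10) [heading=90, draw]
LT 180: heading 90 -> 270
FD 14: (0,10) -> (0,-4) [heading=270, draw]
LT 270: heading 270 -> 180
Final: pos=(0,-4), heading=180, 2 segment(s) drawn

Answer: 180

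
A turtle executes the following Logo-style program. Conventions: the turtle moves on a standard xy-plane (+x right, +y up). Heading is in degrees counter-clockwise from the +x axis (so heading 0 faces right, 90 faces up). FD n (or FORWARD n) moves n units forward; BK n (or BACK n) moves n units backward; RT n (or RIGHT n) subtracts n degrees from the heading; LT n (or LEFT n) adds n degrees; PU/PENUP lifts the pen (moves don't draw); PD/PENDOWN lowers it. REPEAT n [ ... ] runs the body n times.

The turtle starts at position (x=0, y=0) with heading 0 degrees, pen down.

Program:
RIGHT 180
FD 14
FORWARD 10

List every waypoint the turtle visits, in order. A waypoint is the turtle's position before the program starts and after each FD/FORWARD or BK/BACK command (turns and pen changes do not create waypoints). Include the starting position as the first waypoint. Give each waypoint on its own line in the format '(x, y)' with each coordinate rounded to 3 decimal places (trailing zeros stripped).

Executing turtle program step by step:
Start: pos=(0,0), heading=0, pen down
RT 180: heading 0 -> 180
FD 14: (0,0) -> (-14,0) [heading=180, draw]
FD 10: (-14,0) -> (-24,0) [heading=180, draw]
Final: pos=(-24,0), heading=180, 2 segment(s) drawn
Waypoints (3 total):
(0, 0)
(-14, 0)
(-24, 0)

Answer: (0, 0)
(-14, 0)
(-24, 0)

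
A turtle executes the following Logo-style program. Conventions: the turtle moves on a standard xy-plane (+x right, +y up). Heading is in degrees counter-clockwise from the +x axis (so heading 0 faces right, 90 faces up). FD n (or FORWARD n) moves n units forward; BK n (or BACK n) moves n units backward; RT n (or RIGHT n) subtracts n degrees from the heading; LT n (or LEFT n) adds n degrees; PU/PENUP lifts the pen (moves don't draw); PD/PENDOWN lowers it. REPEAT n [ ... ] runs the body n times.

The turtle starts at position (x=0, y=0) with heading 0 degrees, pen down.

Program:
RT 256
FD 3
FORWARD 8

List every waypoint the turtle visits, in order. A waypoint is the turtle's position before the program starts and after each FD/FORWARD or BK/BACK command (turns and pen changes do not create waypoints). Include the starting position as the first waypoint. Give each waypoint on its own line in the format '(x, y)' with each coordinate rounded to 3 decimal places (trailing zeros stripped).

Answer: (0, 0)
(-0.726, 2.911)
(-2.661, 10.673)

Derivation:
Executing turtle program step by step:
Start: pos=(0,0), heading=0, pen down
RT 256: heading 0 -> 104
FD 3: (0,0) -> (-0.726,2.911) [heading=104, draw]
FD 8: (-0.726,2.911) -> (-2.661,10.673) [heading=104, draw]
Final: pos=(-2.661,10.673), heading=104, 2 segment(s) drawn
Waypoints (3 total):
(0, 0)
(-0.726, 2.911)
(-2.661, 10.673)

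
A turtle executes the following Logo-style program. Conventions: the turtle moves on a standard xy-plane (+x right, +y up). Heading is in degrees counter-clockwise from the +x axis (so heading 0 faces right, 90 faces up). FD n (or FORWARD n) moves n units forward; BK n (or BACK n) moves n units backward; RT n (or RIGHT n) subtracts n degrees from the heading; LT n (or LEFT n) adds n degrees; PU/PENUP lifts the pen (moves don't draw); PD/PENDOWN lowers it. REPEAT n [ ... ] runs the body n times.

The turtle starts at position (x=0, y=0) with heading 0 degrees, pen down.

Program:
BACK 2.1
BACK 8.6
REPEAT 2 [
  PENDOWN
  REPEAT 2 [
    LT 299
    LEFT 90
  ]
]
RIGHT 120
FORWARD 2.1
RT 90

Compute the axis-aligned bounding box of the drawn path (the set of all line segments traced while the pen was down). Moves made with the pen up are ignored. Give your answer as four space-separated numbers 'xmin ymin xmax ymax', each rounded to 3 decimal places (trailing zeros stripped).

Answer: -10.7 -0.146 0 0

Derivation:
Executing turtle program step by step:
Start: pos=(0,0), heading=0, pen down
BK 2.1: (0,0) -> (-2.1,0) [heading=0, draw]
BK 8.6: (-2.1,0) -> (-10.7,0) [heading=0, draw]
REPEAT 2 [
  -- iteration 1/2 --
  PD: pen down
  REPEAT 2 [
    -- iteration 1/2 --
    LT 299: heading 0 -> 299
    LT 90: heading 299 -> 29
    -- iteration 2/2 --
    LT 299: heading 29 -> 328
    LT 90: heading 328 -> 58
  ]
  -- iteration 2/2 --
  PD: pen down
  REPEAT 2 [
    -- iteration 1/2 --
    LT 299: heading 58 -> 357
    LT 90: heading 357 -> 87
    -- iteration 2/2 --
    LT 299: heading 87 -> 26
    LT 90: heading 26 -> 116
  ]
]
RT 120: heading 116 -> 356
FD 2.1: (-10.7,0) -> (-8.605,-0.146) [heading=356, draw]
RT 90: heading 356 -> 266
Final: pos=(-8.605,-0.146), heading=266, 3 segment(s) drawn

Segment endpoints: x in {-10.7, -8.605, -2.1, 0}, y in {-0.146, 0}
xmin=-10.7, ymin=-0.146, xmax=0, ymax=0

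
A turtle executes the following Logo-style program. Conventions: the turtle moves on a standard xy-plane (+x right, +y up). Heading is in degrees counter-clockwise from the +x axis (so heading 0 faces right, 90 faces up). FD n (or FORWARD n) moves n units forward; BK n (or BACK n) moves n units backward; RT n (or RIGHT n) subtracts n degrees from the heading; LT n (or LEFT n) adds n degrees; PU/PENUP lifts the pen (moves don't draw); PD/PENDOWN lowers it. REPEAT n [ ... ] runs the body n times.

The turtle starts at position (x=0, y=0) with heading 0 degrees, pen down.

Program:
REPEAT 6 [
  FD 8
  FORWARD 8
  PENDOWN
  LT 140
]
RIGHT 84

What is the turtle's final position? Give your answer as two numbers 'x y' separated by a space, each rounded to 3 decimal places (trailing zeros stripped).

Answer: 14.522 -2.561

Derivation:
Executing turtle program step by step:
Start: pos=(0,0), heading=0, pen down
REPEAT 6 [
  -- iteration 1/6 --
  FD 8: (0,0) -> (8,0) [heading=0, draw]
  FD 8: (8,0) -> (16,0) [heading=0, draw]
  PD: pen down
  LT 140: heading 0 -> 140
  -- iteration 2/6 --
  FD 8: (16,0) -> (9.872,5.142) [heading=140, draw]
  FD 8: (9.872,5.142) -> (3.743,10.285) [heading=140, draw]
  PD: pen down
  LT 140: heading 140 -> 280
  -- iteration 3/6 --
  FD 8: (3.743,10.285) -> (5.132,2.406) [heading=280, draw]
  FD 8: (5.132,2.406) -> (6.522,-5.472) [heading=280, draw]
  PD: pen down
  LT 140: heading 280 -> 60
  -- iteration 4/6 --
  FD 8: (6.522,-5.472) -> (10.522,1.456) [heading=60, draw]
  FD 8: (10.522,1.456) -> (14.522,8.384) [heading=60, draw]
  PD: pen down
  LT 140: heading 60 -> 200
  -- iteration 5/6 --
  FD 8: (14.522,8.384) -> (7.004,5.648) [heading=200, draw]
  FD 8: (7.004,5.648) -> (-0.513,2.912) [heading=200, draw]
  PD: pen down
  LT 140: heading 200 -> 340
  -- iteration 6/6 --
  FD 8: (-0.513,2.912) -> (7.004,0.176) [heading=340, draw]
  FD 8: (7.004,0.176) -> (14.522,-2.561) [heading=340, draw]
  PD: pen down
  LT 140: heading 340 -> 120
]
RT 84: heading 120 -> 36
Final: pos=(14.522,-2.561), heading=36, 12 segment(s) drawn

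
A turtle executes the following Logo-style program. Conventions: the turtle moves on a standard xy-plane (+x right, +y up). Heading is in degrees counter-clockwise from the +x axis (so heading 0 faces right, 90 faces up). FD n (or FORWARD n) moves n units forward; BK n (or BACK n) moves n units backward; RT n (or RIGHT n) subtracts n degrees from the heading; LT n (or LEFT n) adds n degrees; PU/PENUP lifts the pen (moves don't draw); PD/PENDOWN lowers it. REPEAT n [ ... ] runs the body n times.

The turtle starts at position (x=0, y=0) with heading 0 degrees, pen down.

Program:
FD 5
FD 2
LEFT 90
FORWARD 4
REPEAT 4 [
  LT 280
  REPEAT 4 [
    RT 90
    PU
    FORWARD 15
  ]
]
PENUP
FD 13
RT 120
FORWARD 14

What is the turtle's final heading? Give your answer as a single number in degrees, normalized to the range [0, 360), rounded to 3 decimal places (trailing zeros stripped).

Executing turtle program step by step:
Start: pos=(0,0), heading=0, pen down
FD 5: (0,0) -> (5,0) [heading=0, draw]
FD 2: (5,0) -> (7,0) [heading=0, draw]
LT 90: heading 0 -> 90
FD 4: (7,0) -> (7,4) [heading=90, draw]
REPEAT 4 [
  -- iteration 1/4 --
  LT 280: heading 90 -> 10
  REPEAT 4 [
    -- iteration 1/4 --
    RT 90: heading 10 -> 280
    PU: pen up
    FD 15: (7,4) -> (9.605,-10.772) [heading=280, move]
    -- iteration 2/4 --
    RT 90: heading 280 -> 190
    PU: pen up
    FD 15: (9.605,-10.772) -> (-5.167,-13.377) [heading=190, move]
    -- iteration 3/4 --
    RT 90: heading 190 -> 100
    PU: pen up
    FD 15: (-5.167,-13.377) -> (-7.772,1.395) [heading=100, move]
    -- iteration 4/4 --
    RT 90: heading 100 -> 10
    PU: pen up
    FD 15: (-7.772,1.395) -> (7,4) [heading=10, move]
  ]
  -- iteration 2/4 --
  LT 280: heading 10 -> 290
  REPEAT 4 [
    -- iteration 1/4 --
    RT 90: heading 290 -> 200
    PU: pen up
    FD 15: (7,4) -> (-7.095,-1.13) [heading=200, move]
    -- iteration 2/4 --
    RT 90: heading 200 -> 110
    PU: pen up
    FD 15: (-7.095,-1.13) -> (-12.226,12.965) [heading=110, move]
    -- iteration 3/4 --
    RT 90: heading 110 -> 20
    PU: pen up
    FD 15: (-12.226,12.965) -> (1.87,18.095) [heading=20, move]
    -- iteration 4/4 --
    RT 90: heading 20 -> 290
    PU: pen up
    FD 15: (1.87,18.095) -> (7,4) [heading=290, move]
  ]
  -- iteration 3/4 --
  LT 280: heading 290 -> 210
  REPEAT 4 [
    -- iteration 1/4 --
    RT 90: heading 210 -> 120
    PU: pen up
    FD 15: (7,4) -> (-0.5,16.99) [heading=120, move]
    -- iteration 2/4 --
    RT 90: heading 120 -> 30
    PU: pen up
    FD 15: (-0.5,16.99) -> (12.49,24.49) [heading=30, move]
    -- iteration 3/4 --
    RT 90: heading 30 -> 300
    PU: pen up
    FD 15: (12.49,24.49) -> (19.99,11.5) [heading=300, move]
    -- iteration 4/4 --
    RT 90: heading 300 -> 210
    PU: pen up
    FD 15: (19.99,11.5) -> (7,4) [heading=210, move]
  ]
  -- iteration 4/4 --
  LT 280: heading 210 -> 130
  REPEAT 4 [
    -- iteration 1/4 --
    RT 90: heading 130 -> 40
    PU: pen up
    FD 15: (7,4) -> (18.491,13.642) [heading=40, move]
    -- iteration 2/4 --
    RT 90: heading 40 -> 310
    PU: pen up
    FD 15: (18.491,13.642) -> (28.132,2.151) [heading=310, move]
    -- iteration 3/4 --
    RT 90: heading 310 -> 220
    PU: pen up
    FD 15: (28.132,2.151) -> (16.642,-7.491) [heading=220, move]
    -- iteration 4/4 --
    RT 90: heading 220 -> 130
    PU: pen up
    FD 15: (16.642,-7.491) -> (7,4) [heading=130, move]
  ]
]
PU: pen up
FD 13: (7,4) -> (-1.356,13.959) [heading=130, move]
RT 120: heading 130 -> 10
FD 14: (-1.356,13.959) -> (12.431,16.39) [heading=10, move]
Final: pos=(12.431,16.39), heading=10, 3 segment(s) drawn

Answer: 10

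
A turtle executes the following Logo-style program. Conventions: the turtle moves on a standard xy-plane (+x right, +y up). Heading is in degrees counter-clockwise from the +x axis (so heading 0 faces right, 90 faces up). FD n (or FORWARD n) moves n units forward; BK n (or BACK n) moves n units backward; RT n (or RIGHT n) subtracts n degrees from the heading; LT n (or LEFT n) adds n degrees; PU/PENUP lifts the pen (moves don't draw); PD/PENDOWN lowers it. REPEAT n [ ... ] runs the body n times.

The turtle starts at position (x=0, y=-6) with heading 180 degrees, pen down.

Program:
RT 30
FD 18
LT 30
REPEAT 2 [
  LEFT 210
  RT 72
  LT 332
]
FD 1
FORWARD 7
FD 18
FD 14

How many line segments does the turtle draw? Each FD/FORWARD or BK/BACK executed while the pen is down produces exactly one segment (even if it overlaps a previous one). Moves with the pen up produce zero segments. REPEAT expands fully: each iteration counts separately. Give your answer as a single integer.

Answer: 5

Derivation:
Executing turtle program step by step:
Start: pos=(0,-6), heading=180, pen down
RT 30: heading 180 -> 150
FD 18: (0,-6) -> (-15.588,3) [heading=150, draw]
LT 30: heading 150 -> 180
REPEAT 2 [
  -- iteration 1/2 --
  LT 210: heading 180 -> 30
  RT 72: heading 30 -> 318
  LT 332: heading 318 -> 290
  -- iteration 2/2 --
  LT 210: heading 290 -> 140
  RT 72: heading 140 -> 68
  LT 332: heading 68 -> 40
]
FD 1: (-15.588,3) -> (-14.822,3.643) [heading=40, draw]
FD 7: (-14.822,3.643) -> (-9.46,8.142) [heading=40, draw]
FD 18: (-9.46,8.142) -> (4.329,19.712) [heading=40, draw]
FD 14: (4.329,19.712) -> (15.053,28.712) [heading=40, draw]
Final: pos=(15.053,28.712), heading=40, 5 segment(s) drawn
Segments drawn: 5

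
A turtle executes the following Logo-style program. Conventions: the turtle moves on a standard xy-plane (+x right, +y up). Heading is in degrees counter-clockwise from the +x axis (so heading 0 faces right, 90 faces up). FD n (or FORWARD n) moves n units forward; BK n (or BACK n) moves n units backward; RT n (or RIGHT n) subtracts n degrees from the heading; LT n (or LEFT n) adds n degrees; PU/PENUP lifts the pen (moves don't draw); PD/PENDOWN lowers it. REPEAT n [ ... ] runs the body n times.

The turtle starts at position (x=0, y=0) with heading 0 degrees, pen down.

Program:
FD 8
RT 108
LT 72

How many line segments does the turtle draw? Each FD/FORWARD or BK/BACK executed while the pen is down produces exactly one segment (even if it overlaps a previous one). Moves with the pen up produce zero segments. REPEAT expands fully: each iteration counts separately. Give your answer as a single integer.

Answer: 1

Derivation:
Executing turtle program step by step:
Start: pos=(0,0), heading=0, pen down
FD 8: (0,0) -> (8,0) [heading=0, draw]
RT 108: heading 0 -> 252
LT 72: heading 252 -> 324
Final: pos=(8,0), heading=324, 1 segment(s) drawn
Segments drawn: 1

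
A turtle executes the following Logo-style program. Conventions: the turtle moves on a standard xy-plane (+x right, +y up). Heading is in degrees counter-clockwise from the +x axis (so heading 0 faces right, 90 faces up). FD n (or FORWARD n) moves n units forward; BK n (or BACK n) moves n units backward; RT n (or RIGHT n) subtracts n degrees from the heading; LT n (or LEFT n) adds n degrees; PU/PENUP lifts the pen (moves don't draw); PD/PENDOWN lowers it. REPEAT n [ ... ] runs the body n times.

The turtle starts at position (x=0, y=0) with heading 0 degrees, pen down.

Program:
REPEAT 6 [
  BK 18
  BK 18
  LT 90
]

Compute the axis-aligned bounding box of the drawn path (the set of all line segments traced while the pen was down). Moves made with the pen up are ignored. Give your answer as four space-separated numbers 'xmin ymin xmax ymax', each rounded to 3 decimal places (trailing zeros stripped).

Executing turtle program step by step:
Start: pos=(0,0), heading=0, pen down
REPEAT 6 [
  -- iteration 1/6 --
  BK 18: (0,0) -> (-18,0) [heading=0, draw]
  BK 18: (-18,0) -> (-36,0) [heading=0, draw]
  LT 90: heading 0 -> 90
  -- iteration 2/6 --
  BK 18: (-36,0) -> (-36,-18) [heading=90, draw]
  BK 18: (-36,-18) -> (-36,-36) [heading=90, draw]
  LT 90: heading 90 -> 180
  -- iteration 3/6 --
  BK 18: (-36,-36) -> (-18,-36) [heading=180, draw]
  BK 18: (-18,-36) -> (0,-36) [heading=180, draw]
  LT 90: heading 180 -> 270
  -- iteration 4/6 --
  BK 18: (0,-36) -> (0,-18) [heading=270, draw]
  BK 18: (0,-18) -> (0,0) [heading=270, draw]
  LT 90: heading 270 -> 0
  -- iteration 5/6 --
  BK 18: (0,0) -> (-18,0) [heading=0, draw]
  BK 18: (-18,0) -> (-36,0) [heading=0, draw]
  LT 90: heading 0 -> 90
  -- iteration 6/6 --
  BK 18: (-36,0) -> (-36,-18) [heading=90, draw]
  BK 18: (-36,-18) -> (-36,-36) [heading=90, draw]
  LT 90: heading 90 -> 180
]
Final: pos=(-36,-36), heading=180, 12 segment(s) drawn

Segment endpoints: x in {-36, -36, -36, -18, -18, 0, 0, 0}, y in {-36, -36, -18, -18, 0, 0, 0}
xmin=-36, ymin=-36, xmax=0, ymax=0

Answer: -36 -36 0 0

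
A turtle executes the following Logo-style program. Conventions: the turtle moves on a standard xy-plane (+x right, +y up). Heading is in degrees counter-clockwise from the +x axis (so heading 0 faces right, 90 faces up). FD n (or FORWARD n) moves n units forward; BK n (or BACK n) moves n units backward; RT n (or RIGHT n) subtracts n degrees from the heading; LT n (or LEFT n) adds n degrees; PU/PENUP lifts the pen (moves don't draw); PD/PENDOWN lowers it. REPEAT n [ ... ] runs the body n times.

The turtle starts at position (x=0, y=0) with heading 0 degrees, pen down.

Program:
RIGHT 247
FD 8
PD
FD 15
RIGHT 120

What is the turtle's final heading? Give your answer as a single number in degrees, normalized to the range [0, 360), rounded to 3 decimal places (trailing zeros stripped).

Answer: 353

Derivation:
Executing turtle program step by step:
Start: pos=(0,0), heading=0, pen down
RT 247: heading 0 -> 113
FD 8: (0,0) -> (-3.126,7.364) [heading=113, draw]
PD: pen down
FD 15: (-3.126,7.364) -> (-8.987,21.172) [heading=113, draw]
RT 120: heading 113 -> 353
Final: pos=(-8.987,21.172), heading=353, 2 segment(s) drawn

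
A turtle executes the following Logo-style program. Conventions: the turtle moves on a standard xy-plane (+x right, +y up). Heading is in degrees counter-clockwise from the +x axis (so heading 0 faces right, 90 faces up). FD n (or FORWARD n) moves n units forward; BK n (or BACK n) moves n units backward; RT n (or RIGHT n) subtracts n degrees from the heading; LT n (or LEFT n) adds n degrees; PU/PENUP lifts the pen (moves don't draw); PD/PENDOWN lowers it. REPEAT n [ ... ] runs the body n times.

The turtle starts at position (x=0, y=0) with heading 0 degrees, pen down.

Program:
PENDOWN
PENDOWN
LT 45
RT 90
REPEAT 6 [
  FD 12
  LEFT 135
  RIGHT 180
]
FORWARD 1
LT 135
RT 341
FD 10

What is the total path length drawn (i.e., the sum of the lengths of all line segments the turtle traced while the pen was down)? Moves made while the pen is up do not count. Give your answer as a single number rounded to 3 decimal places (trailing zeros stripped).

Answer: 83

Derivation:
Executing turtle program step by step:
Start: pos=(0,0), heading=0, pen down
PD: pen down
PD: pen down
LT 45: heading 0 -> 45
RT 90: heading 45 -> 315
REPEAT 6 [
  -- iteration 1/6 --
  FD 12: (0,0) -> (8.485,-8.485) [heading=315, draw]
  LT 135: heading 315 -> 90
  RT 180: heading 90 -> 270
  -- iteration 2/6 --
  FD 12: (8.485,-8.485) -> (8.485,-20.485) [heading=270, draw]
  LT 135: heading 270 -> 45
  RT 180: heading 45 -> 225
  -- iteration 3/6 --
  FD 12: (8.485,-20.485) -> (0,-28.971) [heading=225, draw]
  LT 135: heading 225 -> 0
  RT 180: heading 0 -> 180
  -- iteration 4/6 --
  FD 12: (0,-28.971) -> (-12,-28.971) [heading=180, draw]
  LT 135: heading 180 -> 315
  RT 180: heading 315 -> 135
  -- iteration 5/6 --
  FD 12: (-12,-28.971) -> (-20.485,-20.485) [heading=135, draw]
  LT 135: heading 135 -> 270
  RT 180: heading 270 -> 90
  -- iteration 6/6 --
  FD 12: (-20.485,-20.485) -> (-20.485,-8.485) [heading=90, draw]
  LT 135: heading 90 -> 225
  RT 180: heading 225 -> 45
]
FD 1: (-20.485,-8.485) -> (-19.778,-7.778) [heading=45, draw]
LT 135: heading 45 -> 180
RT 341: heading 180 -> 199
FD 10: (-19.778,-7.778) -> (-29.233,-11.034) [heading=199, draw]
Final: pos=(-29.233,-11.034), heading=199, 8 segment(s) drawn

Segment lengths:
  seg 1: (0,0) -> (8.485,-8.485), length = 12
  seg 2: (8.485,-8.485) -> (8.485,-20.485), length = 12
  seg 3: (8.485,-20.485) -> (0,-28.971), length = 12
  seg 4: (0,-28.971) -> (-12,-28.971), length = 12
  seg 5: (-12,-28.971) -> (-20.485,-20.485), length = 12
  seg 6: (-20.485,-20.485) -> (-20.485,-8.485), length = 12
  seg 7: (-20.485,-8.485) -> (-19.778,-7.778), length = 1
  seg 8: (-19.778,-7.778) -> (-29.233,-11.034), length = 10
Total = 83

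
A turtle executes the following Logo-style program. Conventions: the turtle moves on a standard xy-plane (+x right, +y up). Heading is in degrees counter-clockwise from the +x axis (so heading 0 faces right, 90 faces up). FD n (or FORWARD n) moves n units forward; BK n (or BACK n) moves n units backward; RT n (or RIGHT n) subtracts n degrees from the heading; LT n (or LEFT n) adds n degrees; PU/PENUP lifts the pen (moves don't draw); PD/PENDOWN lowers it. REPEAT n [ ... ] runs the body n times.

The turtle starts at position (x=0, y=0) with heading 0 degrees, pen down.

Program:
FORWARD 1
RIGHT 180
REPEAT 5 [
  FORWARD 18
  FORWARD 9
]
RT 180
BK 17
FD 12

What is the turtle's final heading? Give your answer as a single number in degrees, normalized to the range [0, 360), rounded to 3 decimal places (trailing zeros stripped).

Answer: 0

Derivation:
Executing turtle program step by step:
Start: pos=(0,0), heading=0, pen down
FD 1: (0,0) -> (1,0) [heading=0, draw]
RT 180: heading 0 -> 180
REPEAT 5 [
  -- iteration 1/5 --
  FD 18: (1,0) -> (-17,0) [heading=180, draw]
  FD 9: (-17,0) -> (-26,0) [heading=180, draw]
  -- iteration 2/5 --
  FD 18: (-26,0) -> (-44,0) [heading=180, draw]
  FD 9: (-44,0) -> (-53,0) [heading=180, draw]
  -- iteration 3/5 --
  FD 18: (-53,0) -> (-71,0) [heading=180, draw]
  FD 9: (-71,0) -> (-80,0) [heading=180, draw]
  -- iteration 4/5 --
  FD 18: (-80,0) -> (-98,0) [heading=180, draw]
  FD 9: (-98,0) -> (-107,0) [heading=180, draw]
  -- iteration 5/5 --
  FD 18: (-107,0) -> (-125,0) [heading=180, draw]
  FD 9: (-125,0) -> (-134,0) [heading=180, draw]
]
RT 180: heading 180 -> 0
BK 17: (-134,0) -> (-151,0) [heading=0, draw]
FD 12: (-151,0) -> (-139,0) [heading=0, draw]
Final: pos=(-139,0), heading=0, 13 segment(s) drawn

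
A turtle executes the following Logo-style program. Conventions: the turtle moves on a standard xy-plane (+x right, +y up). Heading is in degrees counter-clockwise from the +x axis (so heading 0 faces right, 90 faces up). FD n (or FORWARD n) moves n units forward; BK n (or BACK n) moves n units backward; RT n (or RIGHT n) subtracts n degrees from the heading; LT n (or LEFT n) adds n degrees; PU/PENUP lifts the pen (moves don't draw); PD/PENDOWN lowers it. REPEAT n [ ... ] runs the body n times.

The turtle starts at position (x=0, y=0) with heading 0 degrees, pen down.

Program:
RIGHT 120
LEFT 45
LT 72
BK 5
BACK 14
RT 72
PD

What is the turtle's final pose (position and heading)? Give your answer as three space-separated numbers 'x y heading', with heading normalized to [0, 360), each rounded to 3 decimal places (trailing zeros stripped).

Executing turtle program step by step:
Start: pos=(0,0), heading=0, pen down
RT 120: heading 0 -> 240
LT 45: heading 240 -> 285
LT 72: heading 285 -> 357
BK 5: (0,0) -> (-4.993,0.262) [heading=357, draw]
BK 14: (-4.993,0.262) -> (-18.974,0.994) [heading=357, draw]
RT 72: heading 357 -> 285
PD: pen down
Final: pos=(-18.974,0.994), heading=285, 2 segment(s) drawn

Answer: -18.974 0.994 285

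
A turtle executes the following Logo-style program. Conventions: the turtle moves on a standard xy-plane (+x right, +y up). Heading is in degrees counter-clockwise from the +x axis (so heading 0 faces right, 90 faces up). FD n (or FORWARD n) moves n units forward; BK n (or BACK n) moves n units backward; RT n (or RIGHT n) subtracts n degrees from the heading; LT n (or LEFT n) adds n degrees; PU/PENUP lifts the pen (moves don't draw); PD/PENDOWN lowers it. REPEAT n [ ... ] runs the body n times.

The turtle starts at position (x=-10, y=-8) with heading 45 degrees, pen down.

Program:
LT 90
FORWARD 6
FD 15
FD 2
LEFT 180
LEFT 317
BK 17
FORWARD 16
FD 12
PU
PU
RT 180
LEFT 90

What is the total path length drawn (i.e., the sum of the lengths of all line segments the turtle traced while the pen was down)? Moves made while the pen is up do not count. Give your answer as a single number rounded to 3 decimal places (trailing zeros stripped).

Executing turtle program step by step:
Start: pos=(-10,-8), heading=45, pen down
LT 90: heading 45 -> 135
FD 6: (-10,-8) -> (-14.243,-3.757) [heading=135, draw]
FD 15: (-14.243,-3.757) -> (-24.849,6.849) [heading=135, draw]
FD 2: (-24.849,6.849) -> (-26.263,8.263) [heading=135, draw]
LT 180: heading 135 -> 315
LT 317: heading 315 -> 272
BK 17: (-26.263,8.263) -> (-26.857,25.253) [heading=272, draw]
FD 16: (-26.857,25.253) -> (-26.298,9.263) [heading=272, draw]
FD 12: (-26.298,9.263) -> (-25.88,-2.73) [heading=272, draw]
PU: pen up
PU: pen up
RT 180: heading 272 -> 92
LT 90: heading 92 -> 182
Final: pos=(-25.88,-2.73), heading=182, 6 segment(s) drawn

Segment lengths:
  seg 1: (-10,-8) -> (-14.243,-3.757), length = 6
  seg 2: (-14.243,-3.757) -> (-24.849,6.849), length = 15
  seg 3: (-24.849,6.849) -> (-26.263,8.263), length = 2
  seg 4: (-26.263,8.263) -> (-26.857,25.253), length = 17
  seg 5: (-26.857,25.253) -> (-26.298,9.263), length = 16
  seg 6: (-26.298,9.263) -> (-25.88,-2.73), length = 12
Total = 68

Answer: 68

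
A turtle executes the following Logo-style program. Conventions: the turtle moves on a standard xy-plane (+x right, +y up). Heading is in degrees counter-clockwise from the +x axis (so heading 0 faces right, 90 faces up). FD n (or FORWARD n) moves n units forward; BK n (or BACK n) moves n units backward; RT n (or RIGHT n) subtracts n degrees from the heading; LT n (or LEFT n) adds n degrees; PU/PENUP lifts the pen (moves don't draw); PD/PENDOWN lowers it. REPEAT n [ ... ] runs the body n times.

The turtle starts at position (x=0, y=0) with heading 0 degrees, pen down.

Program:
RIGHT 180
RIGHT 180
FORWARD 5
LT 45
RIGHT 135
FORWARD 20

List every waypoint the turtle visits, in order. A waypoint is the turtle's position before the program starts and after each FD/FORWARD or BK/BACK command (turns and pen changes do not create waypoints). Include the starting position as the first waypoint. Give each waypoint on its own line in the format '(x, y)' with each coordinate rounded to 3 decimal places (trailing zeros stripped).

Answer: (0, 0)
(5, 0)
(5, -20)

Derivation:
Executing turtle program step by step:
Start: pos=(0,0), heading=0, pen down
RT 180: heading 0 -> 180
RT 180: heading 180 -> 0
FD 5: (0,0) -> (5,0) [heading=0, draw]
LT 45: heading 0 -> 45
RT 135: heading 45 -> 270
FD 20: (5,0) -> (5,-20) [heading=270, draw]
Final: pos=(5,-20), heading=270, 2 segment(s) drawn
Waypoints (3 total):
(0, 0)
(5, 0)
(5, -20)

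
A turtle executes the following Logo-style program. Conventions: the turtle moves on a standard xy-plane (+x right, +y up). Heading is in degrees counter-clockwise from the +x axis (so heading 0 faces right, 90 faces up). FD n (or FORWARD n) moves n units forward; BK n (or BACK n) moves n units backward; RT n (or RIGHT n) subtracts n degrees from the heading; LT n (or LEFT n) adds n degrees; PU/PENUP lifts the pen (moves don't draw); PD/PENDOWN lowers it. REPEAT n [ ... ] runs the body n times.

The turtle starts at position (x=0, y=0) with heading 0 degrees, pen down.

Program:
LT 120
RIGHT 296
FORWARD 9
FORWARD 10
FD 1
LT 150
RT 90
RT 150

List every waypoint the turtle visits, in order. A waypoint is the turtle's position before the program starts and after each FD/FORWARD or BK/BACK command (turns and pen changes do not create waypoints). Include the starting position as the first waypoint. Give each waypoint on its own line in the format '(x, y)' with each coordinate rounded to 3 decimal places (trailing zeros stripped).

Answer: (0, 0)
(-8.978, -0.628)
(-18.954, -1.325)
(-19.951, -1.395)

Derivation:
Executing turtle program step by step:
Start: pos=(0,0), heading=0, pen down
LT 120: heading 0 -> 120
RT 296: heading 120 -> 184
FD 9: (0,0) -> (-8.978,-0.628) [heading=184, draw]
FD 10: (-8.978,-0.628) -> (-18.954,-1.325) [heading=184, draw]
FD 1: (-18.954,-1.325) -> (-19.951,-1.395) [heading=184, draw]
LT 150: heading 184 -> 334
RT 90: heading 334 -> 244
RT 150: heading 244 -> 94
Final: pos=(-19.951,-1.395), heading=94, 3 segment(s) drawn
Waypoints (4 total):
(0, 0)
(-8.978, -0.628)
(-18.954, -1.325)
(-19.951, -1.395)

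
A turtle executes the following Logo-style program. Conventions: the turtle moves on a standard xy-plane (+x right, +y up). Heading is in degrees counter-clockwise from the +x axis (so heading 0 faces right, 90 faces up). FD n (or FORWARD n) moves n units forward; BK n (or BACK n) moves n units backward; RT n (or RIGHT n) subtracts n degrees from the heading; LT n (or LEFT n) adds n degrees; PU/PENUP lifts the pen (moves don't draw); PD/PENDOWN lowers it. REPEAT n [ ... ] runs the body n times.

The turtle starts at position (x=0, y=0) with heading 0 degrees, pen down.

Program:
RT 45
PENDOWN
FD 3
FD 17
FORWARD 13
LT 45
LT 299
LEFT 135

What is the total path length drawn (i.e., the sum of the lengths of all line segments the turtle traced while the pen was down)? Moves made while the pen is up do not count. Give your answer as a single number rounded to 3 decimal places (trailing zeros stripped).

Answer: 33

Derivation:
Executing turtle program step by step:
Start: pos=(0,0), heading=0, pen down
RT 45: heading 0 -> 315
PD: pen down
FD 3: (0,0) -> (2.121,-2.121) [heading=315, draw]
FD 17: (2.121,-2.121) -> (14.142,-14.142) [heading=315, draw]
FD 13: (14.142,-14.142) -> (23.335,-23.335) [heading=315, draw]
LT 45: heading 315 -> 0
LT 299: heading 0 -> 299
LT 135: heading 299 -> 74
Final: pos=(23.335,-23.335), heading=74, 3 segment(s) drawn

Segment lengths:
  seg 1: (0,0) -> (2.121,-2.121), length = 3
  seg 2: (2.121,-2.121) -> (14.142,-14.142), length = 17
  seg 3: (14.142,-14.142) -> (23.335,-23.335), length = 13
Total = 33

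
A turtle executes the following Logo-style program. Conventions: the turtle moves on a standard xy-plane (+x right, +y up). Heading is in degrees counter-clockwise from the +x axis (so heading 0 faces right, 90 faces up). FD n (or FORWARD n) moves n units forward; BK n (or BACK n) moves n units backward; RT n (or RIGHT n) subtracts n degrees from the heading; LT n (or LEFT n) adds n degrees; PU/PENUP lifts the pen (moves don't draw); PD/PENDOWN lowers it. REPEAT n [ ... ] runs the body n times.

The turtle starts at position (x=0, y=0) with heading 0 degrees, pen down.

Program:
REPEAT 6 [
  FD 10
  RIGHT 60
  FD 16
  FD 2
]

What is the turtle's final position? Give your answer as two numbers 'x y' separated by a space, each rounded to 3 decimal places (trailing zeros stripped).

Answer: 0 0

Derivation:
Executing turtle program step by step:
Start: pos=(0,0), heading=0, pen down
REPEAT 6 [
  -- iteration 1/6 --
  FD 10: (0,0) -> (10,0) [heading=0, draw]
  RT 60: heading 0 -> 300
  FD 16: (10,0) -> (18,-13.856) [heading=300, draw]
  FD 2: (18,-13.856) -> (19,-15.588) [heading=300, draw]
  -- iteration 2/6 --
  FD 10: (19,-15.588) -> (24,-24.249) [heading=300, draw]
  RT 60: heading 300 -> 240
  FD 16: (24,-24.249) -> (16,-38.105) [heading=240, draw]
  FD 2: (16,-38.105) -> (15,-39.837) [heading=240, draw]
  -- iteration 3/6 --
  FD 10: (15,-39.837) -> (10,-48.497) [heading=240, draw]
  RT 60: heading 240 -> 180
  FD 16: (10,-48.497) -> (-6,-48.497) [heading=180, draw]
  FD 2: (-6,-48.497) -> (-8,-48.497) [heading=180, draw]
  -- iteration 4/6 --
  FD 10: (-8,-48.497) -> (-18,-48.497) [heading=180, draw]
  RT 60: heading 180 -> 120
  FD 16: (-18,-48.497) -> (-26,-34.641) [heading=120, draw]
  FD 2: (-26,-34.641) -> (-27,-32.909) [heading=120, draw]
  -- iteration 5/6 --
  FD 10: (-27,-32.909) -> (-32,-24.249) [heading=120, draw]
  RT 60: heading 120 -> 60
  FD 16: (-32,-24.249) -> (-24,-10.392) [heading=60, draw]
  FD 2: (-24,-10.392) -> (-23,-8.66) [heading=60, draw]
  -- iteration 6/6 --
  FD 10: (-23,-8.66) -> (-18,0) [heading=60, draw]
  RT 60: heading 60 -> 0
  FD 16: (-18,0) -> (-2,0) [heading=0, draw]
  FD 2: (-2,0) -> (0,0) [heading=0, draw]
]
Final: pos=(0,0), heading=0, 18 segment(s) drawn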